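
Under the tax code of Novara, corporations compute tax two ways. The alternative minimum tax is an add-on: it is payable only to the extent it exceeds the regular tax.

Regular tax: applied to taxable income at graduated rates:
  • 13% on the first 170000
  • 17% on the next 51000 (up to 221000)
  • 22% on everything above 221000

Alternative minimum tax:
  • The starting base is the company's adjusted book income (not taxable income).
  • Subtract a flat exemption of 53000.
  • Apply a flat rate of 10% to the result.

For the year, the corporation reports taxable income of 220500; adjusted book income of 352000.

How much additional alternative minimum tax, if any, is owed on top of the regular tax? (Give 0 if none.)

0

Alternative minimum tax:
  Base (adjusted book income): 352000
  Less exemption 53000 → base 299000
  299000 × 10% = 29900

Regular tax:
  170000 × 13% = 22100
  50500 × 17% = 8585
  → 30685

29900 ≤ 30685, so no add-on is due.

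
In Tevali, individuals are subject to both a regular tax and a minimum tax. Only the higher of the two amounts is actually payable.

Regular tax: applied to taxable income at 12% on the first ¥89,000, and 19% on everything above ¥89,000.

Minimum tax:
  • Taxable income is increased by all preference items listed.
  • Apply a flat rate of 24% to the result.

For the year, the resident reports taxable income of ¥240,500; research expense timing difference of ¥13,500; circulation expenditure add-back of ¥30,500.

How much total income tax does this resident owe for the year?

¥68,280

Regular tax:
  ¥89,000 × 12% = ¥10,680
  ¥151,500 × 19% = ¥28,785
  → ¥39,465

Minimum tax:
  Adjusted income: ¥240,500 + ¥13,500 + ¥30,500 = ¥284,500
  ¥284,500 × 24% = ¥68,280

¥68,280 > ¥39,465, so the minimum tax is the binding amount.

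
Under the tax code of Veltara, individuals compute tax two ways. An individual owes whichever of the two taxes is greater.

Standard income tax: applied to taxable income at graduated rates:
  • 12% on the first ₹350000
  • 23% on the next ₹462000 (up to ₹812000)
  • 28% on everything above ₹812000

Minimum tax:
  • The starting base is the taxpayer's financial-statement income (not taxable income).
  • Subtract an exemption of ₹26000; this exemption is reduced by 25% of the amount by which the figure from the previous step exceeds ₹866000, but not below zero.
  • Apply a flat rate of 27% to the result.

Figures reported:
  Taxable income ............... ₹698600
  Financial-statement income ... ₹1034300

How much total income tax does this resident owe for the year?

Standard income tax:
  ₹350000 × 12% = ₹42000
  ₹348600 × 23% = ₹80178
  → ₹122178

Minimum tax:
  Base (financial-statement income): ₹1034300
  Exemption: 25% × (₹1034300 − ₹866000) = ₹42075 ≥ ₹26000, so the exemption is fully phased out
  Base: ₹1034300 − ₹0 = ₹1034300
  ₹1034300 × 27% = ₹279261

₹279261 > ₹122178, so the minimum tax is the binding amount.

₹279261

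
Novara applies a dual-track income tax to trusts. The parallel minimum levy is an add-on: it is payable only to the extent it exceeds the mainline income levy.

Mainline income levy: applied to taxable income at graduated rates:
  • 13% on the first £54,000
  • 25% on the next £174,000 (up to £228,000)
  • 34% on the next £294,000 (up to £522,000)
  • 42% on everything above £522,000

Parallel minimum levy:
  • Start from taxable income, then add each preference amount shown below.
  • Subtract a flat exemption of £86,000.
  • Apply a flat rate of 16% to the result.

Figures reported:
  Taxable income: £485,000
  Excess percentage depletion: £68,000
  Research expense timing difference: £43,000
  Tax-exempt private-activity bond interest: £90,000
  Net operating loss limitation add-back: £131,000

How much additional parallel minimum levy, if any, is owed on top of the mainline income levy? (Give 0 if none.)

£0

Mainline income levy:
  £54,000 × 13% = £7,020
  £174,000 × 25% = £43,500
  £257,000 × 34% = £87,380
  → £137,900

Parallel minimum levy:
  Adjusted income: £485,000 + £68,000 + £43,000 + £90,000 + £131,000 = £817,000
  Less exemption £86,000 → base £731,000
  £731,000 × 16% = £116,960

£116,960 ≤ £137,900, so no add-on is due.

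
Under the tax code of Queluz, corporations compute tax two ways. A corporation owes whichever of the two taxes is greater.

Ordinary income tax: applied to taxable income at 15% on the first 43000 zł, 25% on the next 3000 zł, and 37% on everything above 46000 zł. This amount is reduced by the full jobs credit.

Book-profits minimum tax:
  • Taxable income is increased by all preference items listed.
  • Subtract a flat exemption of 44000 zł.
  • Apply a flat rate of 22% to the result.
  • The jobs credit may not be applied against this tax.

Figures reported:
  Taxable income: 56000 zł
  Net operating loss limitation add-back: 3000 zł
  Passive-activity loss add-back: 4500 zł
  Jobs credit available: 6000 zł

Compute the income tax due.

4900 zł

Book-profits minimum tax:
  Adjusted income: 56000 zł + 3000 zł + 4500 zł = 63500 zł
  Less exemption 44000 zł → base 19500 zł
  19500 zł × 22% = 4290 zł

Ordinary income tax:
  43000 zł × 15% = 6450 zł
  3000 zł × 25% = 750 zł
  10000 zł × 37% = 3700 zł
  → 10900 zł
  Less jobs credit 6000 zł → 4900 zł

4900 zł > 4290 zł, so the ordinary income tax governs.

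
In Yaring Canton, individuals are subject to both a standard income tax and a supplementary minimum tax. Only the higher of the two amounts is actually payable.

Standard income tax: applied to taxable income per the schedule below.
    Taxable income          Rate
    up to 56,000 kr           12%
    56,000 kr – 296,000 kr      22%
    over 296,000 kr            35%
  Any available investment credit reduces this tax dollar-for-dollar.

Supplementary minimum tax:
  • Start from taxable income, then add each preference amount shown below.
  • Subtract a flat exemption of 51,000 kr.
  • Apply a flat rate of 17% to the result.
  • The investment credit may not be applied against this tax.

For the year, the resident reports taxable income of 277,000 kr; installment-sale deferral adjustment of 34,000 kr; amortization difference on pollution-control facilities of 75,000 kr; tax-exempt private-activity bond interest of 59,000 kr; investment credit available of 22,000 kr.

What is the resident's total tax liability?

Supplementary minimum tax:
  Adjusted income: 277,000 kr + 34,000 kr + 75,000 kr + 59,000 kr = 445,000 kr
  Less exemption 51,000 kr → base 394,000 kr
  394,000 kr × 17% = 66,980 kr

Standard income tax:
  56,000 kr × 12% = 6,720 kr
  221,000 kr × 22% = 48,620 kr
  → 55,340 kr
  Less investment credit 22,000 kr → 33,340 kr

66,980 kr > 33,340 kr, so the supplementary minimum tax is the binding amount.

66,980 kr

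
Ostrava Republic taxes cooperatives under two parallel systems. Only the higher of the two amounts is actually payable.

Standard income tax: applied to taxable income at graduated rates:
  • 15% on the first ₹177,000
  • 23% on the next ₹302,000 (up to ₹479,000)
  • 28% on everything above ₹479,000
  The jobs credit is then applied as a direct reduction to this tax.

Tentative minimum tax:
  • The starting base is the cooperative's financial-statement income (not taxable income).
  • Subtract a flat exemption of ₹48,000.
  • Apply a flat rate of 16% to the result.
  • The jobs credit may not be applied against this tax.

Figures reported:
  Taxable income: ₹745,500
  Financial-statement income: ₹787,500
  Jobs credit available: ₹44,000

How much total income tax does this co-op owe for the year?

₹126,630

Standard income tax:
  ₹177,000 × 15% = ₹26,550
  ₹302,000 × 23% = ₹69,460
  ₹266,500 × 28% = ₹74,620
  → ₹170,630
  Less jobs credit ₹44,000 → ₹126,630

Tentative minimum tax:
  Base (financial-statement income): ₹787,500
  Less exemption ₹48,000 → base ₹739,500
  ₹739,500 × 16% = ₹118,320

₹126,630 > ₹118,320, so the standard income tax governs.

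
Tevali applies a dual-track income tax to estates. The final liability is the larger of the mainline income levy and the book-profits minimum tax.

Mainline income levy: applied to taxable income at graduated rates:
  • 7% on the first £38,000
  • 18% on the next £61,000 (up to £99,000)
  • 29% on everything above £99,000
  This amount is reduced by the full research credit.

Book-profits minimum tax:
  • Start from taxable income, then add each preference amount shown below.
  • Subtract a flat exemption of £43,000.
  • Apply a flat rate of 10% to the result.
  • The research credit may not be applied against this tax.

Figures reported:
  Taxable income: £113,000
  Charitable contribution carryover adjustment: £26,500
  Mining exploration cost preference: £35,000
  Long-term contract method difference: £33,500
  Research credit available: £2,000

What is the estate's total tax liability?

£16,500

Book-profits minimum tax:
  Adjusted income: £113,000 + £26,500 + £35,000 + £33,500 = £208,000
  Less exemption £43,000 → base £165,000
  £165,000 × 10% = £16,500

Mainline income levy:
  £38,000 × 7% = £2,660
  £61,000 × 18% = £10,980
  £14,000 × 29% = £4,060
  → £17,700
  Less research credit £2,000 → £15,700

£16,500 > £15,700, so the book-profits minimum tax is the binding amount.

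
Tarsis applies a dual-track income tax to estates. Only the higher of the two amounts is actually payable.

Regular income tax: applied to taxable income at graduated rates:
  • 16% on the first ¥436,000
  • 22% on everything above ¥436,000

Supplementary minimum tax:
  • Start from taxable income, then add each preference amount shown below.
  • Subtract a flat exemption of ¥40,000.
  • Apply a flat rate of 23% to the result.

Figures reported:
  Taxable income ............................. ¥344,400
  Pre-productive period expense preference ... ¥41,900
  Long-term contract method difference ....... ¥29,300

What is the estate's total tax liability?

Regular income tax:
  ¥344,400 × 16% = ¥55,104

Supplementary minimum tax:
  Adjusted income: ¥344,400 + ¥41,900 + ¥29,300 = ¥415,600
  Less exemption ¥40,000 → base ¥375,600
  ¥375,600 × 23% = ¥86,388

¥86,388 > ¥55,104, so the supplementary minimum tax is the binding amount.

¥86,388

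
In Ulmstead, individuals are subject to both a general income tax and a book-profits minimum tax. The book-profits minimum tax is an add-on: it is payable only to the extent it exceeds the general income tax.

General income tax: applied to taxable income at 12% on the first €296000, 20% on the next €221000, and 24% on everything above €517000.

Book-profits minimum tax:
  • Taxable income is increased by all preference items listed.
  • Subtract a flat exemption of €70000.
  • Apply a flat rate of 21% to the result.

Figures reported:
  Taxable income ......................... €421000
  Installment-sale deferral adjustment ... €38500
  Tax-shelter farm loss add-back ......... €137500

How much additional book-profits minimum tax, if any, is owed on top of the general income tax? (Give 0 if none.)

€50150

Book-profits minimum tax:
  Adjusted income: €421000 + €38500 + €137500 = €597000
  Less exemption €70000 → base €527000
  €527000 × 21% = €110670

General income tax:
  €296000 × 12% = €35520
  €125000 × 20% = €25000
  → €60520

Excess of book-profits minimum tax over general income tax: €110670 − €60520 = €50150.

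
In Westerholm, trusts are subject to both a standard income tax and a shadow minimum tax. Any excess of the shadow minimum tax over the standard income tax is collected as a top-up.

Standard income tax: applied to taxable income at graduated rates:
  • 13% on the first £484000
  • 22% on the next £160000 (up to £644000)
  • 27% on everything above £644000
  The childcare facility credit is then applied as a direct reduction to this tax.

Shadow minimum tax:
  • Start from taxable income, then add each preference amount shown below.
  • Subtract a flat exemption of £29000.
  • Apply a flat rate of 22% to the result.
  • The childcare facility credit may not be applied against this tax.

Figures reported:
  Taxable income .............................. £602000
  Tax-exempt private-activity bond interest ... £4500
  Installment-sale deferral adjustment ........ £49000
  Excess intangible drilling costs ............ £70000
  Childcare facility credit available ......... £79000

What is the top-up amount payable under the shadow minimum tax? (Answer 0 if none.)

Standard income tax:
  £484000 × 13% = £62920
  £118000 × 22% = £25960
  → £88880
  Less childcare facility credit £79000 → £9880

Shadow minimum tax:
  Adjusted income: £602000 + £4500 + £49000 + £70000 = £725500
  Less exemption £29000 → base £696500
  £696500 × 22% = £153230

Excess of shadow minimum tax over standard income tax: £153230 − £9880 = £143350.

£143350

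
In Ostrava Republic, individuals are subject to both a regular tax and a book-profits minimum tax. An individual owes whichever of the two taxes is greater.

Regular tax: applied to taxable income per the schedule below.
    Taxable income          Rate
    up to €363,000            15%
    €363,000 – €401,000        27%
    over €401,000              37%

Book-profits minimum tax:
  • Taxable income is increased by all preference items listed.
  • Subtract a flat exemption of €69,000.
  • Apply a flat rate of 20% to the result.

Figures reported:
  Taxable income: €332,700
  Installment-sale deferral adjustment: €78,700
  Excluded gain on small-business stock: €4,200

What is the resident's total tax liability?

Regular tax:
  €332,700 × 15% = €49,905

Book-profits minimum tax:
  Adjusted income: €332,700 + €78,700 + €4,200 = €415,600
  Less exemption €69,000 → base €346,600
  €346,600 × 20% = €69,320

€69,320 > €49,905, so the book-profits minimum tax is the binding amount.

€69,320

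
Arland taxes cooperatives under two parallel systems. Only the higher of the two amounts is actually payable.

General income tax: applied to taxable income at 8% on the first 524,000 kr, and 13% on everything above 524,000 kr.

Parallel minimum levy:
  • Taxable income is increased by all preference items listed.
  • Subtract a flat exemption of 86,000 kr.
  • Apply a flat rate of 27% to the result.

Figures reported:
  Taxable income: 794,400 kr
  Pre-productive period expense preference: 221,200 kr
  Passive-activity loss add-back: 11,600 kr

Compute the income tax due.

254,124 kr

Parallel minimum levy:
  Adjusted income: 794,400 kr + 221,200 kr + 11,600 kr = 1,027,200 kr
  Less exemption 86,000 kr → base 941,200 kr
  941,200 kr × 27% = 254,124 kr

General income tax:
  524,000 kr × 8% = 41,920 kr
  270,400 kr × 13% = 35,152 kr
  → 77,072 kr

254,124 kr > 77,072 kr, so the parallel minimum levy is the binding amount.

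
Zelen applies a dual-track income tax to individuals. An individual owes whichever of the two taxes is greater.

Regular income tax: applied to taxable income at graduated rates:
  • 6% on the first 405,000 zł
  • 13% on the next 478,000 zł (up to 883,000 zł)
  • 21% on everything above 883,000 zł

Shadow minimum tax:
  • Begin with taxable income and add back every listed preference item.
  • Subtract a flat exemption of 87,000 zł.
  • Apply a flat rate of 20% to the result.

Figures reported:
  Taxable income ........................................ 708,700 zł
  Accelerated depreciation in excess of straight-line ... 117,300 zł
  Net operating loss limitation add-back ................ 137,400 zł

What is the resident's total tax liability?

Regular income tax:
  405,000 zł × 6% = 24,300 zł
  303,700 zł × 13% = 39,481 zł
  → 63,781 zł

Shadow minimum tax:
  Adjusted income: 708,700 zł + 117,300 zł + 137,400 zł = 963,400 zł
  Less exemption 87,000 zł → base 876,400 zł
  876,400 zł × 20% = 175,280 zł

175,280 zł > 63,781 zł, so the shadow minimum tax is the binding amount.

175,280 zł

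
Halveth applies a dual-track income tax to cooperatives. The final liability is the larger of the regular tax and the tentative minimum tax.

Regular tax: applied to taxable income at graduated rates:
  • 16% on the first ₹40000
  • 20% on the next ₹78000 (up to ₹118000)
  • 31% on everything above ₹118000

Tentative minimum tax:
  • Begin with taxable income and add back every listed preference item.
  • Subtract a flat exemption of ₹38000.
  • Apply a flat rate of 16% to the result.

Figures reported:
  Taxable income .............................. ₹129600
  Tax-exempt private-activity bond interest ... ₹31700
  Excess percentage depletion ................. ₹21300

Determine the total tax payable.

Regular tax:
  ₹40000 × 16% = ₹6400
  ₹78000 × 20% = ₹15600
  ₹11600 × 31% = ₹3596
  → ₹25596

Tentative minimum tax:
  Adjusted income: ₹129600 + ₹31700 + ₹21300 = ₹182600
  Less exemption ₹38000 → base ₹144600
  ₹144600 × 16% = ₹23136

₹25596 > ₹23136, so the regular tax governs.

₹25596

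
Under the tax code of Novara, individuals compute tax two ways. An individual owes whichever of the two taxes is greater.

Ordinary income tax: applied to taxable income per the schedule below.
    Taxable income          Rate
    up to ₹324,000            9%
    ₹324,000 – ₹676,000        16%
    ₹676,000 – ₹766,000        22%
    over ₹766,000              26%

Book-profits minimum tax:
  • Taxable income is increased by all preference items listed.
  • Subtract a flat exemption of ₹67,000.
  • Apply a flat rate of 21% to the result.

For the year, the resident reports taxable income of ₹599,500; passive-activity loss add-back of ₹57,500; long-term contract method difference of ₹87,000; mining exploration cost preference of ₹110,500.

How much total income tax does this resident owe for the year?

₹165,375

Book-profits minimum tax:
  Adjusted income: ₹599,500 + ₹57,500 + ₹87,000 + ₹110,500 = ₹854,500
  Less exemption ₹67,000 → base ₹787,500
  ₹787,500 × 21% = ₹165,375

Ordinary income tax:
  ₹324,000 × 9% = ₹29,160
  ₹275,500 × 16% = ₹44,080
  → ₹73,240

₹165,375 > ₹73,240, so the book-profits minimum tax is the binding amount.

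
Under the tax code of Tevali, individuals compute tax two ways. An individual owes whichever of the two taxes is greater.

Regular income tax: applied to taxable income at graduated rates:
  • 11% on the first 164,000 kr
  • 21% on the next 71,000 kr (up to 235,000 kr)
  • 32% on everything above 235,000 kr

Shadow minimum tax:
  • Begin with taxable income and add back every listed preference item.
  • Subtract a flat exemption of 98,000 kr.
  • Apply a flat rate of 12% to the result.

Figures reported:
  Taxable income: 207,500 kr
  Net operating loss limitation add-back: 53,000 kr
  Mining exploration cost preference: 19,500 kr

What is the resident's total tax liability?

Shadow minimum tax:
  Adjusted income: 207,500 kr + 53,000 kr + 19,500 kr = 280,000 kr
  Less exemption 98,000 kr → base 182,000 kr
  182,000 kr × 12% = 21,840 kr

Regular income tax:
  164,000 kr × 11% = 18,040 kr
  43,500 kr × 21% = 9,135 kr
  → 27,175 kr

27,175 kr > 21,840 kr, so the regular income tax governs.

27,175 kr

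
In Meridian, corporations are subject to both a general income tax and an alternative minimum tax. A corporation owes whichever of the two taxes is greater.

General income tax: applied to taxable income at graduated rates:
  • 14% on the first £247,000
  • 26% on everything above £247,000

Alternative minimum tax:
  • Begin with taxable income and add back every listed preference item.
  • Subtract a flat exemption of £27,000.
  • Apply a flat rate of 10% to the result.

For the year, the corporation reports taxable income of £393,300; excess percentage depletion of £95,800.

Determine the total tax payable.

£72,618

General income tax:
  £247,000 × 14% = £34,580
  £146,300 × 26% = £38,038
  → £72,618

Alternative minimum tax:
  Adjusted income: £393,300 + £95,800 = £489,100
  Less exemption £27,000 → base £462,100
  £462,100 × 10% = £46,210

£72,618 > £46,210, so the general income tax governs.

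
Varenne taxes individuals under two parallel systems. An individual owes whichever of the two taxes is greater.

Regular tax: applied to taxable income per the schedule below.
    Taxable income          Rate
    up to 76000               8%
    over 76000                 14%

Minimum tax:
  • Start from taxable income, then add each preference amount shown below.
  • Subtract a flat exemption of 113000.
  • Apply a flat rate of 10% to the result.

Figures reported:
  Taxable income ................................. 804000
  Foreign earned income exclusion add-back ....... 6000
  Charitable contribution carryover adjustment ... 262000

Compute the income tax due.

Regular tax:
  76000 × 8% = 6080
  728000 × 14% = 101920
  → 108000

Minimum tax:
  Adjusted income: 804000 + 6000 + 262000 = 1072000
  Less exemption 113000 → base 959000
  959000 × 10% = 95900

108000 > 95900, so the regular tax governs.

108000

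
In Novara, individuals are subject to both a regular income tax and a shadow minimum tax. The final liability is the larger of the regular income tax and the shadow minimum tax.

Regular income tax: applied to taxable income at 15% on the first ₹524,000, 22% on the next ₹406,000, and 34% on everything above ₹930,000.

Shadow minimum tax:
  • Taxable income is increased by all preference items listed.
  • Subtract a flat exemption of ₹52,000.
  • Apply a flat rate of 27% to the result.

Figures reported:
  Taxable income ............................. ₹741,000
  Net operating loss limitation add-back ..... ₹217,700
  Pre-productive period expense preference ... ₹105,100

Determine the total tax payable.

Shadow minimum tax:
  Adjusted income: ₹741,000 + ₹217,700 + ₹105,100 = ₹1,063,800
  Less exemption ₹52,000 → base ₹1,011,800
  ₹1,011,800 × 27% = ₹273,186

Regular income tax:
  ₹524,000 × 15% = ₹78,600
  ₹217,000 × 22% = ₹47,740
  → ₹126,340

₹273,186 > ₹126,340, so the shadow minimum tax is the binding amount.

₹273,186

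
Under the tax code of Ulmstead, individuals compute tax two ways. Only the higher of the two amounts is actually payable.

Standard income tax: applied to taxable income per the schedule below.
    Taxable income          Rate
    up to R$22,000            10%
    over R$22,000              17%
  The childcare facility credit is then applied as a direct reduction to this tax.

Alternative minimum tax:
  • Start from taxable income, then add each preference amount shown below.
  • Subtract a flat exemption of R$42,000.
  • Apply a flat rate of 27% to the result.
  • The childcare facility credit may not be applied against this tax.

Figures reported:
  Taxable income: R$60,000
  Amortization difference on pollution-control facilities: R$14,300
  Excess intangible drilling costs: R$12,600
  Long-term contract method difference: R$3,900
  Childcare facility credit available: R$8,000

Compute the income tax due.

R$13,176

Alternative minimum tax:
  Adjusted income: R$60,000 + R$14,300 + R$12,600 + R$3,900 = R$90,800
  Less exemption R$42,000 → base R$48,800
  R$48,800 × 27% = R$13,176

Standard income tax:
  R$22,000 × 10% = R$2,200
  R$38,000 × 17% = R$6,460
  → R$8,660
  Less childcare facility credit R$8,000 → R$660

R$13,176 > R$660, so the alternative minimum tax is the binding amount.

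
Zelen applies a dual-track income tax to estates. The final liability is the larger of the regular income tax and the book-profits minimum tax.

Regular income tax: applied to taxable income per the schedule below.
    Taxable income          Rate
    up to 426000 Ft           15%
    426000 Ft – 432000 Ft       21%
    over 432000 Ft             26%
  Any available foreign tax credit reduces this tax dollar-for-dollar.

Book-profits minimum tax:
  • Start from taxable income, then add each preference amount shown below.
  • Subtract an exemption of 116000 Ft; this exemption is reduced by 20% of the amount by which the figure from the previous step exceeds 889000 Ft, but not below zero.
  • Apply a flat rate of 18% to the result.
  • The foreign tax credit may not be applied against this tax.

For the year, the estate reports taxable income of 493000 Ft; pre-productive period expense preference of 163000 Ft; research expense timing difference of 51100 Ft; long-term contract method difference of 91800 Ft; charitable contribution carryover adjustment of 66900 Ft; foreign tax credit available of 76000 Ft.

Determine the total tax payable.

Regular income tax:
  426000 Ft × 15% = 63900 Ft
  6000 Ft × 21% = 1260 Ft
  61000 Ft × 26% = 15860 Ft
  → 81020 Ft
  Less foreign tax credit 76000 Ft → 5020 Ft

Book-profits minimum tax:
  Adjusted income: 493000 Ft + 163000 Ft + 51100 Ft + 91800 Ft + 66900 Ft = 865800 Ft
  Exemption: 865800 Ft ≤ 889000 Ft, so full 116000 Ft applies
  Base: 865800 Ft − 116000 Ft = 749800 Ft
  749800 Ft × 18% = 134964 Ft

134964 Ft > 5020 Ft, so the book-profits minimum tax is the binding amount.

134964 Ft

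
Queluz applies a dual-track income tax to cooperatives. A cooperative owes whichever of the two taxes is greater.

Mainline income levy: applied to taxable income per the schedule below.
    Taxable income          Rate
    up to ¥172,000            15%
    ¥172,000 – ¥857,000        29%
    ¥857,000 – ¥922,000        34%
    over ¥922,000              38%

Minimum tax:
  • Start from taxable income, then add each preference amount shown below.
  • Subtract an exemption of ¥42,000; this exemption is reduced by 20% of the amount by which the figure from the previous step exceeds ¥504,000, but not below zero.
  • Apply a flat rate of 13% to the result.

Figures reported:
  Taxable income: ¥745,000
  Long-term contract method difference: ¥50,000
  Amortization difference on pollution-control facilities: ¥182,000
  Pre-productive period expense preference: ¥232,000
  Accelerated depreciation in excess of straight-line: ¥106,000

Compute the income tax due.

Mainline income levy:
  ¥172,000 × 15% = ¥25,800
  ¥573,000 × 29% = ¥166,170
  → ¥191,970

Minimum tax:
  Adjusted income: ¥745,000 + ¥50,000 + ¥182,000 + ¥232,000 + ¥106,000 = ¥1,315,000
  Exemption: 20% × (¥1,315,000 − ¥504,000) = ¥162,200 ≥ ¥42,000, so the exemption is fully phased out
  Base: ¥1,315,000 − ¥0 = ¥1,315,000
  ¥1,315,000 × 13% = ¥170,950

¥191,970 > ¥170,950, so the mainline income levy governs.

¥191,970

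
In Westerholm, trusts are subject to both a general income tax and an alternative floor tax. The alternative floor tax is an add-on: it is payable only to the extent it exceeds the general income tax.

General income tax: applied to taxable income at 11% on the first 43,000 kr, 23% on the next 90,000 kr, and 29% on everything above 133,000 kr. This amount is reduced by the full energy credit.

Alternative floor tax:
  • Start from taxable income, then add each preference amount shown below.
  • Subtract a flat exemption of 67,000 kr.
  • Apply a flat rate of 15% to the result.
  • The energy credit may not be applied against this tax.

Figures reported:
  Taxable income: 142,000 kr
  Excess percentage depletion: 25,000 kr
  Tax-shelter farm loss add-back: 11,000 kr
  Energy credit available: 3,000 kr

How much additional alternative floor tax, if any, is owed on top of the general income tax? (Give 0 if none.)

Alternative floor tax:
  Adjusted income: 142,000 kr + 25,000 kr + 11,000 kr = 178,000 kr
  Less exemption 67,000 kr → base 111,000 kr
  111,000 kr × 15% = 16,650 kr

General income tax:
  43,000 kr × 11% = 4,730 kr
  90,000 kr × 23% = 20,700 kr
  9,000 kr × 29% = 2,610 kr
  → 28,040 kr
  Less energy credit 3,000 kr → 25,040 kr

16,650 kr ≤ 25,040 kr, so no add-on is due.

0 kr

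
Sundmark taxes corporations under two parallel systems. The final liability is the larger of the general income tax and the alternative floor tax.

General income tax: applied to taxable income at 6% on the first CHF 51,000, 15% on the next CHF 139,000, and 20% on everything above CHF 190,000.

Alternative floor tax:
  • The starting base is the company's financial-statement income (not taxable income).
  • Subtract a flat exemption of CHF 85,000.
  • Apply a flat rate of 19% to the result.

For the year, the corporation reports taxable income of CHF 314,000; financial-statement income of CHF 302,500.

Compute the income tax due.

Alternative floor tax:
  Base (financial-statement income): CHF 302,500
  Less exemption CHF 85,000 → base CHF 217,500
  CHF 217,500 × 19% = CHF 41,325

General income tax:
  CHF 51,000 × 6% = CHF 3,060
  CHF 139,000 × 15% = CHF 20,850
  CHF 124,000 × 20% = CHF 24,800
  → CHF 48,710

CHF 48,710 > CHF 41,325, so the general income tax governs.

CHF 48,710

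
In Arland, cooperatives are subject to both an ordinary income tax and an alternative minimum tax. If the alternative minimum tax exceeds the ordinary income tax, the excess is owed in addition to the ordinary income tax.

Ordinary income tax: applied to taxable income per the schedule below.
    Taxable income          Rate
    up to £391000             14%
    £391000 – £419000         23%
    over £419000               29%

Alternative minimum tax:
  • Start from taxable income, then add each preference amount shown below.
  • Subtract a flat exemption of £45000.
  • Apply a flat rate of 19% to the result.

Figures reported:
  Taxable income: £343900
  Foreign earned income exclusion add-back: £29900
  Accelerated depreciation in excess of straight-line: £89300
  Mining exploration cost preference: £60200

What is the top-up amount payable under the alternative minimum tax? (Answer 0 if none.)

£42731

Alternative minimum tax:
  Adjusted income: £343900 + £29900 + £89300 + £60200 = £523300
  Less exemption £45000 → base £478300
  £478300 × 19% = £90877

Ordinary income tax:
  £343900 × 14% = £48146

Excess of alternative minimum tax over ordinary income tax: £90877 − £48146 = £42731.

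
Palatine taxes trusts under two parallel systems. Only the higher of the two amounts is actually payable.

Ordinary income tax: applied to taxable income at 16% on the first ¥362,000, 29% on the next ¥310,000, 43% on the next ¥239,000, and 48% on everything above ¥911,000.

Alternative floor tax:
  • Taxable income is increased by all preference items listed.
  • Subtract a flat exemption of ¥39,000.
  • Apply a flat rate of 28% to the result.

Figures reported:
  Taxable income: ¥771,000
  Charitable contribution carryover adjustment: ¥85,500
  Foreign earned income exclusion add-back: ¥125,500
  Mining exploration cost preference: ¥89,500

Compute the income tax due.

¥289,100

Ordinary income tax:
  ¥362,000 × 16% = ¥57,920
  ¥310,000 × 29% = ¥89,900
  ¥99,000 × 43% = ¥42,570
  → ¥190,390

Alternative floor tax:
  Adjusted income: ¥771,000 + ¥85,500 + ¥125,500 + ¥89,500 = ¥1,071,500
  Less exemption ¥39,000 → base ¥1,032,500
  ¥1,032,500 × 28% = ¥289,100

¥289,100 > ¥190,390, so the alternative floor tax is the binding amount.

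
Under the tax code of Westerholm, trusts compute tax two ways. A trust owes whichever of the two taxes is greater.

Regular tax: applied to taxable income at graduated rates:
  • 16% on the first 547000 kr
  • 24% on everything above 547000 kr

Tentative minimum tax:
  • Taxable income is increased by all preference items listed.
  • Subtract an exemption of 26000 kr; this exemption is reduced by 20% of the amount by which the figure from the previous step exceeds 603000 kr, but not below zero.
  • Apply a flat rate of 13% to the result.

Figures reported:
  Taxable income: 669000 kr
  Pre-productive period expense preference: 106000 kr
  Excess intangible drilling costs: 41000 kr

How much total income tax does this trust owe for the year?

Tentative minimum tax:
  Adjusted income: 669000 kr + 106000 kr + 41000 kr = 816000 kr
  Exemption: 20% × (816000 kr − 603000 kr) = 42600 kr ≥ 26000 kr, so the exemption is fully phased out
  Base: 816000 kr − 0 kr = 816000 kr
  816000 kr × 13% = 106080 kr

Regular tax:
  547000 kr × 16% = 87520 kr
  122000 kr × 24% = 29280 kr
  → 116800 kr

116800 kr > 106080 kr, so the regular tax governs.

116800 kr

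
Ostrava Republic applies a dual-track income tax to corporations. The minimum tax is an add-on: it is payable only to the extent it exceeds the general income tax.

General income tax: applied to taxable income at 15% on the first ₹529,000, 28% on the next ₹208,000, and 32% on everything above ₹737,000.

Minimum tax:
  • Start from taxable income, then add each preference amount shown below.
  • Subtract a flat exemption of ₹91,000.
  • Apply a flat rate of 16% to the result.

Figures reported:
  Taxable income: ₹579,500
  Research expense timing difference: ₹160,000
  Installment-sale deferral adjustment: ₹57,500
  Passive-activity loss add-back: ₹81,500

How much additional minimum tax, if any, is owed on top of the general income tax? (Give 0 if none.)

Minimum tax:
  Adjusted income: ₹579,500 + ₹160,000 + ₹57,500 + ₹81,500 = ₹878,500
  Less exemption ₹91,000 → base ₹787,500
  ₹787,500 × 16% = ₹126,000

General income tax:
  ₹529,000 × 15% = ₹79,350
  ₹50,500 × 28% = ₹14,140
  → ₹93,490

Excess of minimum tax over general income tax: ₹126,000 − ₹93,490 = ₹32,510.

₹32,510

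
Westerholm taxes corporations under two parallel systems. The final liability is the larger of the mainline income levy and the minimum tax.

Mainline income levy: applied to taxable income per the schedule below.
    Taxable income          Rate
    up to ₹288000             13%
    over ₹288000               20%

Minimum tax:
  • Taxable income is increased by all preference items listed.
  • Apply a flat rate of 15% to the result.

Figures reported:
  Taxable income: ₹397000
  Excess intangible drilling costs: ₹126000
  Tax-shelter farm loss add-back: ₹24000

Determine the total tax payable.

₹82050

Mainline income levy:
  ₹288000 × 13% = ₹37440
  ₹109000 × 20% = ₹21800
  → ₹59240

Minimum tax:
  Adjusted income: ₹397000 + ₹126000 + ₹24000 = ₹547000
  ₹547000 × 15% = ₹82050

₹82050 > ₹59240, so the minimum tax is the binding amount.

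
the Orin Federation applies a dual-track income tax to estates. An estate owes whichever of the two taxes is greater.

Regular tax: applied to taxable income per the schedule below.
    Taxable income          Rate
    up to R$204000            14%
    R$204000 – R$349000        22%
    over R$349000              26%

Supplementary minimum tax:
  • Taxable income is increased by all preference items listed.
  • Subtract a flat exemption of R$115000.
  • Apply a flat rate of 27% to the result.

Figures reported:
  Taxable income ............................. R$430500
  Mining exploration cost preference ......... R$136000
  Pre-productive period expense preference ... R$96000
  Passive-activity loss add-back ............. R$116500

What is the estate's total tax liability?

Regular tax:
  R$204000 × 14% = R$28560
  R$145000 × 22% = R$31900
  R$81500 × 26% = R$21190
  → R$81650

Supplementary minimum tax:
  Adjusted income: R$430500 + R$136000 + R$96000 + R$116500 = R$779000
  Less exemption R$115000 → base R$664000
  R$664000 × 27% = R$179280

R$179280 > R$81650, so the supplementary minimum tax is the binding amount.

R$179280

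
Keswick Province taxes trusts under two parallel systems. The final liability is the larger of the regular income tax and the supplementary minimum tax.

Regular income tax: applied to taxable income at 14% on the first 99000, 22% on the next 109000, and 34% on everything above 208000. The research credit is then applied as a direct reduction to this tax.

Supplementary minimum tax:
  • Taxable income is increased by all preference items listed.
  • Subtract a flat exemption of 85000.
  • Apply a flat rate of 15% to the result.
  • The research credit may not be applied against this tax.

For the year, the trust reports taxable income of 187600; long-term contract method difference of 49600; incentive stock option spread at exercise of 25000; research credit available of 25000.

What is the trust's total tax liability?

Supplementary minimum tax:
  Adjusted income: 187600 + 49600 + 25000 = 262200
  Less exemption 85000 → base 177200
  177200 × 15% = 26580

Regular income tax:
  99000 × 14% = 13860
  88600 × 22% = 19492
  → 33352
  Less research credit 25000 → 8352

26580 > 8352, so the supplementary minimum tax is the binding amount.

26580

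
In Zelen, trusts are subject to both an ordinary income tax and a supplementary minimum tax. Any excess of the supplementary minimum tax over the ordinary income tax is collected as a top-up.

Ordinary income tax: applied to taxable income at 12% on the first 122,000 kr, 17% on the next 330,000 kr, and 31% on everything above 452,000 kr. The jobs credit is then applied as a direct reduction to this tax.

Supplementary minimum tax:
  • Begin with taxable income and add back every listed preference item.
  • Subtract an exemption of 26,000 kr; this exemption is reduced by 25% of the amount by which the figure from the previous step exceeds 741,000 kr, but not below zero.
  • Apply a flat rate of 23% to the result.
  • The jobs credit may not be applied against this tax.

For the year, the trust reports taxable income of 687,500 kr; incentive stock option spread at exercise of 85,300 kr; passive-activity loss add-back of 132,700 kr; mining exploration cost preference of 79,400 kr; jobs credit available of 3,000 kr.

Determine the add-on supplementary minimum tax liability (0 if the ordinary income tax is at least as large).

85,782 kr

Supplementary minimum tax:
  Adjusted income: 687,500 kr + 85,300 kr + 132,700 kr + 79,400 kr = 984,900 kr
  Exemption: 25% × (984,900 kr − 741,000 kr) = 60,975 kr ≥ 26,000 kr, so the exemption is fully phased out
  Base: 984,900 kr − 0 kr = 984,900 kr
  984,900 kr × 23% = 226,527 kr

Ordinary income tax:
  122,000 kr × 12% = 14,640 kr
  330,000 kr × 17% = 56,100 kr
  235,500 kr × 31% = 73,005 kr
  → 143,745 kr
  Less jobs credit 3,000 kr → 140,745 kr

Excess of supplementary minimum tax over ordinary income tax: 226,527 kr − 140,745 kr = 85,782 kr.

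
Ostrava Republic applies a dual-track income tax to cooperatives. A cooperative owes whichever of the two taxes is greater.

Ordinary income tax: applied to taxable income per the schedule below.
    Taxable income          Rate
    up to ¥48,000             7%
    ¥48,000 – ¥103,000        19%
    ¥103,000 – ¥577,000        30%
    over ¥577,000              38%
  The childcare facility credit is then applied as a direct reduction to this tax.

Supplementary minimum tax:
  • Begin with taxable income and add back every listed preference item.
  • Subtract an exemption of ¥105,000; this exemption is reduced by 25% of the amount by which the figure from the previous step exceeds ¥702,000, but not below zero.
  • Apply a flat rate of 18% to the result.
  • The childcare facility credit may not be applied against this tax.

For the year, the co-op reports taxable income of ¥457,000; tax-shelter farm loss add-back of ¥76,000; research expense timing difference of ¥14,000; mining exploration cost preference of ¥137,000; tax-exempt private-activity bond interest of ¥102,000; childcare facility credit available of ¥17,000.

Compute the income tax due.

Ordinary income tax:
  ¥48,000 × 7% = ¥3,360
  ¥55,000 × 19% = ¥10,450
  ¥354,000 × 30% = ¥106,200
  → ¥120,010
  Less childcare facility credit ¥17,000 → ¥103,010

Supplementary minimum tax:
  Adjusted income: ¥457,000 + ¥76,000 + ¥14,000 + ¥137,000 + ¥102,000 = ¥786,000
  Exemption: ¥105,000 − 25% × (¥786,000 − ¥702,000) = ¥105,000 − ¥21,000 = ¥84,000
  Base: ¥786,000 − ¥84,000 = ¥702,000
  ¥702,000 × 18% = ¥126,360

¥126,360 > ¥103,010, so the supplementary minimum tax is the binding amount.

¥126,360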